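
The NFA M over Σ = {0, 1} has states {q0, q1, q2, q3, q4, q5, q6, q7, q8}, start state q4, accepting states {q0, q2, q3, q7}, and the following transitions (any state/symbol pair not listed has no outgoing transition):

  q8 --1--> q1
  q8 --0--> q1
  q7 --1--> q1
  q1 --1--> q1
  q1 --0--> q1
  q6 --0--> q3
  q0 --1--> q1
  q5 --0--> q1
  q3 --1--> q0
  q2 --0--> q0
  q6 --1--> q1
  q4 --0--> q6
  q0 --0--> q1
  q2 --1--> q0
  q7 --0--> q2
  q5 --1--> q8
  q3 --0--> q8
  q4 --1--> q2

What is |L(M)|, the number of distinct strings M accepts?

5

The useful subgraph on states {q0, q2, q3, q4, q6} is acyclic, so L(M) is finite; the longest accepting path visits 4 useful states, giving maximum string length 3.
Counting accepting paths from q4 by length: 1 of length 1, 3 of length 2, 1 of length 3. Total 5.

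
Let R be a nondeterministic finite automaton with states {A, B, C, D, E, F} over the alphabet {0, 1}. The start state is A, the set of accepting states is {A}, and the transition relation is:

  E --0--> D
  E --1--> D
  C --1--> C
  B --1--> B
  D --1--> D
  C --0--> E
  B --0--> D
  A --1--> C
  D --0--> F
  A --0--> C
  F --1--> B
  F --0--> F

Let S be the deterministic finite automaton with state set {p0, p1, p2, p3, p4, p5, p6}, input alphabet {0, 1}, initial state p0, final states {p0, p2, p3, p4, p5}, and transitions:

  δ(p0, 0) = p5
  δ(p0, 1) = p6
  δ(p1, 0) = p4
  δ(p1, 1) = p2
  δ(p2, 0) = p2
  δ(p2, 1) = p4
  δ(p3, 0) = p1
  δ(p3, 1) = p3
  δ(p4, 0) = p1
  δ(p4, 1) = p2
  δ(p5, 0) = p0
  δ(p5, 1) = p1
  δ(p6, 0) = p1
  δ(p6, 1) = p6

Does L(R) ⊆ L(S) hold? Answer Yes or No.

Exploring the product automaton R × S from the start pair (A, p0), following both machines on each input symbol, reaches 24 state pairs: (A, p0), (C, p5), (C, p6), (E, p0), (C, p1), (E, p1), (D, p5), (D, p6), (E, p4), (C, p2), (D, p4), (D, p2), (F, p0), (D, p1), (F, p1), (E, p2), (C, p4), (F, p2), (F, p5), (B, p6), (F, p4), (B, p2), (B, p4), (B, p1).
R accepts in {A} and S accepts in {p0, p2, p3, p4, p5}. The reachable pairs whose R-component is accepting are (A, p0); in each of them the S-component is accepting too, so the product for L(R) \ L(S) (R-component accepting, S-component rejecting) has no reachable accepting pair and the difference is empty.
Hence every string in L(R) is also in L(S).

Yes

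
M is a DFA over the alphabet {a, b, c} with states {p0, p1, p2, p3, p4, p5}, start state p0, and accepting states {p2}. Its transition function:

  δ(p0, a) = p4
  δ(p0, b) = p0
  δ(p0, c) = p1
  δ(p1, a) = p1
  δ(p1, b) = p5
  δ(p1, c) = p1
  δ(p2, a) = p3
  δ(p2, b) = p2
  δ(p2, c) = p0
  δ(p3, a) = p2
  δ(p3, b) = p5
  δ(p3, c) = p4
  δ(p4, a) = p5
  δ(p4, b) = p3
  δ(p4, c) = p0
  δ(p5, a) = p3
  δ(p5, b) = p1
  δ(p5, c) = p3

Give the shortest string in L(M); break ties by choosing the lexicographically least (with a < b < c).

A breadth-first search from p0 reaches an accepting state first via the path p0 → p4 → p3 → p2 on input aba.
No string of length < 3 is accepted (BFS exhausts all shorter strings without reaching an accepting state), and aba is the lexicographically least accepting string of length 3.

aba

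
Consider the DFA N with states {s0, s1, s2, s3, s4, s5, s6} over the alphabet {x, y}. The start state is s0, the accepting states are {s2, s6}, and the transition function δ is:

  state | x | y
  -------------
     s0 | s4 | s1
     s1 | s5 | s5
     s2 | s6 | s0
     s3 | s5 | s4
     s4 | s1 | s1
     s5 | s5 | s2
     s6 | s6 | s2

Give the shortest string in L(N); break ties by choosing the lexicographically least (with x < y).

A breadth-first search from s0 reaches an accepting state first via the path s0 → s1 → s5 → s2 on input yxy.
No string of length < 3 is accepted (BFS exhausts all shorter strings without reaching an accepting state), and yxy is the lexicographically least accepting string of length 3.

yxy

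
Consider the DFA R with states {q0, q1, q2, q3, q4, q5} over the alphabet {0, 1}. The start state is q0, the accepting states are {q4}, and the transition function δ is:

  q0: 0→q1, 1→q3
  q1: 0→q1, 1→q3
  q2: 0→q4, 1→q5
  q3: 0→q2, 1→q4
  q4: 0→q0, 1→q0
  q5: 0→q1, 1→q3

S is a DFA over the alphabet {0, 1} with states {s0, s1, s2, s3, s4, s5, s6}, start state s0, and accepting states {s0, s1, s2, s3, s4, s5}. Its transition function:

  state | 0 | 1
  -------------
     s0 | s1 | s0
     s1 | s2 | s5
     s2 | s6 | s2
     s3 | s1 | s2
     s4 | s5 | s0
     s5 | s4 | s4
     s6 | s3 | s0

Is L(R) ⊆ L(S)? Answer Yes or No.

Exploring the product automaton R × S from the start pair (q0, s0), following both machines on each input symbol, reaches 28 state pairs: (q0, s0), (q1, s1), (q3, s0), (q1, s2), (q3, s5), (q2, s1), (q4, s0), (q1, s6), (q3, s2), (q2, s4), (q4, s4), (q4, s2), (q5, s5), (q0, s1), (q1, s3), (q2, s6), (q4, s5), (q5, s0), (q0, s5), (q0, s6), (q0, s2), (q1, s4), (q3, s4), (q4, s3), (q0, s4), (q1, s5), (q2, s5), (q5, s4).
R accepts in {q4} and S accepts in {s0, s1, s2, s3, s4, s5}. The reachable pairs whose R-component is accepting are (q4, s0), (q4, s4), (q4, s2), (q4, s5), (q4, s3); in each of them the S-component is accepting too, so the product for L(R) \ L(S) (R-component accepting, S-component rejecting) has no reachable accepting pair and the difference is empty.
Hence every string in L(R) is also in L(S).

Yes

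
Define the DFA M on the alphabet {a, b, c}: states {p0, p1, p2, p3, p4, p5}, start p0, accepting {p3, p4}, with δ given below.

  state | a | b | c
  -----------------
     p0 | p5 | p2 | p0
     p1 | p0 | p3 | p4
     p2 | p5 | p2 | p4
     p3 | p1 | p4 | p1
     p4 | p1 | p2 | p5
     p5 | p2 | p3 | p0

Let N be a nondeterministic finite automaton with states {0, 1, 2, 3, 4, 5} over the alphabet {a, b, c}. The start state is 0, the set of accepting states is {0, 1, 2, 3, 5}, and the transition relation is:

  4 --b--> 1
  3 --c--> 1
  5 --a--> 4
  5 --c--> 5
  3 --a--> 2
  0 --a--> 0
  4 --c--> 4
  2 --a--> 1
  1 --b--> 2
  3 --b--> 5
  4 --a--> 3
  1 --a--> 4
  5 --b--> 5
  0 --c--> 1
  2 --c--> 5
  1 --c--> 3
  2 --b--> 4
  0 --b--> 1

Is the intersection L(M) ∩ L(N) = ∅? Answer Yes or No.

The string ab is accepted by both M and N.
Hence L(M) ∩ L(N) ≠ ∅.

No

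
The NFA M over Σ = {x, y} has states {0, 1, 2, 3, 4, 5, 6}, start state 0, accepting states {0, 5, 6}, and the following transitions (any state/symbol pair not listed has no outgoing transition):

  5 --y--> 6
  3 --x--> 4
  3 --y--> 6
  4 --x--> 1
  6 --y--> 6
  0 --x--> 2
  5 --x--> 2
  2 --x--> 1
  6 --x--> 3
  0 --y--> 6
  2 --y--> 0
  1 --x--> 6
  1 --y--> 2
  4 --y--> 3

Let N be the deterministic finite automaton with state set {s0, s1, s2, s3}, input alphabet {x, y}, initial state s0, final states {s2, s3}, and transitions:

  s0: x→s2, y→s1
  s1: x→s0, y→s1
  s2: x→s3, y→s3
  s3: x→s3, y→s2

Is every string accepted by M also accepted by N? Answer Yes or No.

The empty string ε is in L(M) but not in L(N).
So L(M) ⊄ L(N).

No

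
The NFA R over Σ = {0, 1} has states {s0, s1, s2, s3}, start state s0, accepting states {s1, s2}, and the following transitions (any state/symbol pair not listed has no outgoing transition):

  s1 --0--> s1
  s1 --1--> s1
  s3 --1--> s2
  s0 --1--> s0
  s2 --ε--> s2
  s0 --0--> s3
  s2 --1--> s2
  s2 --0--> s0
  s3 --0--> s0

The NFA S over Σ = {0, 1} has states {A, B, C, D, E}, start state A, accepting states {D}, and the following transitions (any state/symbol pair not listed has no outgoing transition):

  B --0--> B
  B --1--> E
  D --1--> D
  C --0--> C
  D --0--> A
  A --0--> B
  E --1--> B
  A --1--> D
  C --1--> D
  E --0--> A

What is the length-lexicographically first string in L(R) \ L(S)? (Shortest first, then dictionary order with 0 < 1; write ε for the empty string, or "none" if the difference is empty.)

The string 01 is accepted by R but not by S.
No shorter string lies in the difference, and 01 is the lexicographically first length-2 string in L(R) \ L(S).

01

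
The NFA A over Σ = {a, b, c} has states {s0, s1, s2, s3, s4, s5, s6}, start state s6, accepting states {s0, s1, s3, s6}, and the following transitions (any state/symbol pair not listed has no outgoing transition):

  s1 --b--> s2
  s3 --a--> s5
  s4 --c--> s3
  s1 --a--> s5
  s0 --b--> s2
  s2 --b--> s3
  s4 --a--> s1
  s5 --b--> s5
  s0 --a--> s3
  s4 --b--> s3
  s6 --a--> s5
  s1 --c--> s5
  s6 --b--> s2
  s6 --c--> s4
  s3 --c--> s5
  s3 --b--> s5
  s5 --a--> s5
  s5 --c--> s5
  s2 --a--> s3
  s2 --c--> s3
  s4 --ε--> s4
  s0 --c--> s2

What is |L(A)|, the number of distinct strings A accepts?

The useful subgraph on states {s1, s2, s3, s4, s6} is acyclic, so L(A) is finite; the longest accepting path visits 5 useful states, giving maximum string length 4.
Counting accepting paths from s6 by length: 1 of length 0, 6 of length 2, 3 of length 4. Total 10.

10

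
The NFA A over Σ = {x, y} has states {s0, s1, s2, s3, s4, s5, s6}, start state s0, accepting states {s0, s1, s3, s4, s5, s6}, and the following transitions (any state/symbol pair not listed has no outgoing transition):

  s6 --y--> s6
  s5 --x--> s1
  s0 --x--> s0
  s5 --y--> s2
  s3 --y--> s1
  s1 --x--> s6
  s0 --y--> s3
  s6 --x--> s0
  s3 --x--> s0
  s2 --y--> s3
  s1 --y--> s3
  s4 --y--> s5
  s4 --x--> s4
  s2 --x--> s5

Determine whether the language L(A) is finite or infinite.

State s0 is reachable from the start and can reach an accepting state, and it lies on the cycle s0 → s0.
Traversing that cycle any number of times yields accepted strings of unbounded length, so the language is infinite.

infinite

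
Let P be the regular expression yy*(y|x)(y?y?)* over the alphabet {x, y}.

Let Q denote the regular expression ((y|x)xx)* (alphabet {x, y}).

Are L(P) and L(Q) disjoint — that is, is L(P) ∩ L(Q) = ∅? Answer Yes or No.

Yes

Converting the expression P to a DFA (subset construction, then merging equivalent states) gives the minimal DFA with states {p0, p1, p2, p3, p4}, start state p0, accepting states {p3, p4} and transitions p0: x→p1, y→p2; p1: x→p1, y→p1; p2: x→p3, y→p4; p3: x→p1, y→p3; p4: x→p3, y→p4.
Converting the expression Q to a DFA (subset construction, then merging equivalent states) gives the minimal DFA with states {q0, q1, q2, q3}, start state q0, accepting states {q0} and transitions q0: x→q1, y→q1; q1: x→q2, y→q3; q2: x→q0, y→q3; q3: x→q3, y→q3.
Exploring the product automaton P × Q from the start pair (p0, q0), following both machines on each input symbol, reaches 9 state pairs: (p0, q0), (p1, q1), (p2, q1), (p1, q2), (p1, q3), (p3, q2), (p4, q3), (p1, q0), (p3, q3).
P accepts in {p3, p4} and Q accepts in {q0}; no reachable pair has both components accepting, so no string drives both machines to acceptance simultaneously and L(P) ∩ L(Q) = ∅.
So no string is accepted by both, and the intersection is empty.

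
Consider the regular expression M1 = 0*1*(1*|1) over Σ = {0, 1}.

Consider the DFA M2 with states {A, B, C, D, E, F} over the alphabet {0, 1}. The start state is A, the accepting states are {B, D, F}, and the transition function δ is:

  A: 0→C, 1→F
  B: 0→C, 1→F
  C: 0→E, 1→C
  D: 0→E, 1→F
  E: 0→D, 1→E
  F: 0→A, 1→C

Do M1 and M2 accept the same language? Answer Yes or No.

No

The empty string ε is accepted by M1 but rejected by M2.
So L(M1) ≠ L(M2).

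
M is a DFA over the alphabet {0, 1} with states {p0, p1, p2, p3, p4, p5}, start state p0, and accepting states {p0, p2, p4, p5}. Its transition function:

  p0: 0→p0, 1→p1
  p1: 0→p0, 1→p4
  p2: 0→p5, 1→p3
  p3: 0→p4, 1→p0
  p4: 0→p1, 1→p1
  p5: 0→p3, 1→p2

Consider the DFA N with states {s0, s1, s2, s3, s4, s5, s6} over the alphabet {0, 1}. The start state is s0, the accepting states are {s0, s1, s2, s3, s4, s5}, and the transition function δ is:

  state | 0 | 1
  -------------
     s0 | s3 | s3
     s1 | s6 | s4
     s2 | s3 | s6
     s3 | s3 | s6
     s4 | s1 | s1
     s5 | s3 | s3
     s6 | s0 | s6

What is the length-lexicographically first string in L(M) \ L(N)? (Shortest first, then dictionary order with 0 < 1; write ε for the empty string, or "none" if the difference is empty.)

11

The string 11 is accepted by M but not by N.
No shorter string lies in the difference, and 11 is the lexicographically first length-2 string in L(M) \ L(N).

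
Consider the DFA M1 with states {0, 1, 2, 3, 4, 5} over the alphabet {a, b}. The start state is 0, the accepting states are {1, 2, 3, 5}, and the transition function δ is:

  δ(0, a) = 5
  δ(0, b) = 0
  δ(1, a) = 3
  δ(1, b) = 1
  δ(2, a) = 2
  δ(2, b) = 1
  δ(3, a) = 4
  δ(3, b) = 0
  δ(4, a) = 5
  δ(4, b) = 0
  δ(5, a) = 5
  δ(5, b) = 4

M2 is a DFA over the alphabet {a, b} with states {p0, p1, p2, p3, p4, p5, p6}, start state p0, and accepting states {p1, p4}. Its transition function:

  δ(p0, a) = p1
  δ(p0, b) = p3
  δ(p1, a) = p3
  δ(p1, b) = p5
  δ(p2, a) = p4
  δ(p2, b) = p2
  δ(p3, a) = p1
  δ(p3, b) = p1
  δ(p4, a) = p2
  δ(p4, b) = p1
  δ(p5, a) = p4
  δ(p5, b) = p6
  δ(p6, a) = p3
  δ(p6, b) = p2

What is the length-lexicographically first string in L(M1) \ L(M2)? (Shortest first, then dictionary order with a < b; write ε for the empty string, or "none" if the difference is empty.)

The string aa is accepted by M1 but not by M2.
No shorter string lies in the difference, and aa is the lexicographically first length-2 string in L(M1) \ L(M2).

aa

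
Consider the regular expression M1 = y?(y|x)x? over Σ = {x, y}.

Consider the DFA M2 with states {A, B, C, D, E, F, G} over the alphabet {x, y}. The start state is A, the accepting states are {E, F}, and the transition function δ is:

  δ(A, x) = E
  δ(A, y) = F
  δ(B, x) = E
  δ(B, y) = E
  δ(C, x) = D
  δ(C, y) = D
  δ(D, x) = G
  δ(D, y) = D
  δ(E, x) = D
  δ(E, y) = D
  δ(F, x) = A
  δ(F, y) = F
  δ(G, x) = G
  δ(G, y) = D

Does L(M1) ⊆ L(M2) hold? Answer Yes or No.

No

The string xx is in L(M1) but not in L(M2).
So L(M1) ⊄ L(M2).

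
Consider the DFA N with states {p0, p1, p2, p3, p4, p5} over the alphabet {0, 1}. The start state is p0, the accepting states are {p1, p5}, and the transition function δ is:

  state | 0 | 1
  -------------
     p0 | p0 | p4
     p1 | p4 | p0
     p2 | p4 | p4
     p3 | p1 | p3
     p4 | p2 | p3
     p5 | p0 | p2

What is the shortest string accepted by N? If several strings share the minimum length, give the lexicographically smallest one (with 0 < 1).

110

A breadth-first search from p0 reaches an accepting state first via the path p0 → p4 → p3 → p1 on input 110.
No string of length < 3 is accepted (BFS exhausts all shorter strings without reaching an accepting state), and 110 is the lexicographically least accepting string of length 3.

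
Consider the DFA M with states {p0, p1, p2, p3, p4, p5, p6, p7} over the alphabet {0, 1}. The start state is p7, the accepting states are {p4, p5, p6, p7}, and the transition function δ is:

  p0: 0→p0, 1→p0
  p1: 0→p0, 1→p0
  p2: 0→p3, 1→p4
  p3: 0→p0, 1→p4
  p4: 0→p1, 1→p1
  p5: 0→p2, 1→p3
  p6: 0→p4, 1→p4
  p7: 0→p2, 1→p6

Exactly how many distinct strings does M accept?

6

The useful subgraph on states {p2, p3, p4, p6, p7} is acyclic, so L(M) is finite; the longest accepting path visits 4 useful states, giving maximum string length 3.
Counting accepting paths from p7 by length: 1 of length 0, 1 of length 1, 3 of length 2, 1 of length 3. Total 6.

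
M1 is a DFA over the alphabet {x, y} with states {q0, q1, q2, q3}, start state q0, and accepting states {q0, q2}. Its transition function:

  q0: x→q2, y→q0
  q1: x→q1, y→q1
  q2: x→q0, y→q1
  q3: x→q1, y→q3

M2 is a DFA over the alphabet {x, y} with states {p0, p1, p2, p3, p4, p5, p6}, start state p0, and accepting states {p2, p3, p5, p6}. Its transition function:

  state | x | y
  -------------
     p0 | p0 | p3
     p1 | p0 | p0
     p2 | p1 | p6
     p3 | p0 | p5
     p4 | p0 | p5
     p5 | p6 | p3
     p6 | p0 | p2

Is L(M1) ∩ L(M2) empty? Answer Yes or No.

No

The string y is accepted by both M1 and M2.
Hence L(M1) ∩ L(M2) ≠ ∅.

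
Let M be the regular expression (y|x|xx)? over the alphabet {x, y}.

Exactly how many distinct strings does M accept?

4

The expression has no Kleene star, so L(M) is finite. Expanding the alternatives gives {ε, x, y, xx}.
That is 1 of length 0, 2 of length 1, 1 of length 2: 4 strings in all.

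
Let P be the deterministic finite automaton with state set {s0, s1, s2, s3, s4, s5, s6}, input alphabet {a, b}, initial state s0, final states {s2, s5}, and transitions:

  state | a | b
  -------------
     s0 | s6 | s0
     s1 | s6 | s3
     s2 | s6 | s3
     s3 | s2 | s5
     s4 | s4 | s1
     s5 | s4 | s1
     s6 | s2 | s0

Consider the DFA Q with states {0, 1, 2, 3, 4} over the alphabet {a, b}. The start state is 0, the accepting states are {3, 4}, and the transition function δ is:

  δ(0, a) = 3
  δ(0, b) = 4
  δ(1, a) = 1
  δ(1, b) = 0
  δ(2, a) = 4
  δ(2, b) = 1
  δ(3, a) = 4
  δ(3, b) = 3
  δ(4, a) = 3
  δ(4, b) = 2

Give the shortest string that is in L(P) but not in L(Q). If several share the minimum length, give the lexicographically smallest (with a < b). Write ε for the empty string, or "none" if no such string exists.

The string aabb is accepted by P but not by Q.
No shorter string lies in the difference, and aabb is the lexicographically first length-4 string in L(P) \ L(Q).

aabb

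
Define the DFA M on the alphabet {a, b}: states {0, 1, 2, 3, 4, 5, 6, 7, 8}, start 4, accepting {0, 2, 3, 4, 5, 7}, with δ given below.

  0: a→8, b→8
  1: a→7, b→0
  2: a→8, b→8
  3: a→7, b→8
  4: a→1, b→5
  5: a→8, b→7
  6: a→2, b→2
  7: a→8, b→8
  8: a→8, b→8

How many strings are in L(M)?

The useful subgraph on states {0, 1, 4, 5, 7} is acyclic, so L(M) is finite; the longest accepting path visits 3 useful states, giving maximum string length 2.
Counting accepting paths from 4 by length: 1 of length 0, 1 of length 1, 3 of length 2. Total 5.

5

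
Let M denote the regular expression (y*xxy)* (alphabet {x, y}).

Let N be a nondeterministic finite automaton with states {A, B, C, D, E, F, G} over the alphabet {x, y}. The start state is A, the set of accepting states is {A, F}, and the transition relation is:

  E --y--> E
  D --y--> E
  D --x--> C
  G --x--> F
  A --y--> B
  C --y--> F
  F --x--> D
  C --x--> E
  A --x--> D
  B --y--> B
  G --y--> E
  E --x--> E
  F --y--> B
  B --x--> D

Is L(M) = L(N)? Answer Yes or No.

Converting the expression M to a DFA (subset construction, then merging equivalent states) gives the minimal DFA with states {m0, m1, m2, m3, m4}, start state m0, accepting states {m0} and transitions m0: x→m1, y→m2; m1: x→m3, y→m4; m2: x→m1, y→m2; m3: x→m4, y→m0; m4: x→m4, y→m4.
Exploring the product automaton M × N from the start pair (m0, A), following both machines on each input symbol, reaches 6 state pairs: (m0, A), (m1, D), (m2, B), (m3, C), (m4, E), (m0, F).
M accepts in {m0} and N accepts in {A, F}. In every reachable pair the two components are either both accepting — (m0, A), (m0, F) — or both non-accepting, so no string is accepted by exactly one of the machines: L(M) \ L(N) and L(N) \ L(M) are both empty.
Hence every string is accepted by M iff it is accepted by N, and the two languages coincide.

Yes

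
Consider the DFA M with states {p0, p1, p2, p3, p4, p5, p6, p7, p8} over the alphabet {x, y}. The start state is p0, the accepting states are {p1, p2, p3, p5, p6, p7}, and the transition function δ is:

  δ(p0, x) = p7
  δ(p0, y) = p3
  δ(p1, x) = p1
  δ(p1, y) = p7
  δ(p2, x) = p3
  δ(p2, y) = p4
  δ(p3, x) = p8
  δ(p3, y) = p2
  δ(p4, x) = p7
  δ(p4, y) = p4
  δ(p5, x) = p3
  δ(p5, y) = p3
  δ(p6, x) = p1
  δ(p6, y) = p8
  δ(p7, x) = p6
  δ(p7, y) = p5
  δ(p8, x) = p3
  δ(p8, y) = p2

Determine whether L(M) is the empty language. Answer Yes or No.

The string x is accepted: the run p0 → p7 ends in the accepting state p7.
Since at least one string is accepted, L(M) is not empty.

No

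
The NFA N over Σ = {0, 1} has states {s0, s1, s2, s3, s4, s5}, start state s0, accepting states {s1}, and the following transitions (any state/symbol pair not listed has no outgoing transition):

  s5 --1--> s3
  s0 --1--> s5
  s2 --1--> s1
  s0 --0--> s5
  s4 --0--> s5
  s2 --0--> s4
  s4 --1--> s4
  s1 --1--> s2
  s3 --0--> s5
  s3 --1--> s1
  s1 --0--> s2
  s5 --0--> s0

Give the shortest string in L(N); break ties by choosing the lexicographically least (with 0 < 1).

A breadth-first search from s0 reaches an accepting state first via the path s0 → s5 → s3 → s1 on input 011.
No string of length < 3 is accepted (BFS exhausts all shorter strings without reaching an accepting state), and 011 is the lexicographically least accepting string of length 3.

011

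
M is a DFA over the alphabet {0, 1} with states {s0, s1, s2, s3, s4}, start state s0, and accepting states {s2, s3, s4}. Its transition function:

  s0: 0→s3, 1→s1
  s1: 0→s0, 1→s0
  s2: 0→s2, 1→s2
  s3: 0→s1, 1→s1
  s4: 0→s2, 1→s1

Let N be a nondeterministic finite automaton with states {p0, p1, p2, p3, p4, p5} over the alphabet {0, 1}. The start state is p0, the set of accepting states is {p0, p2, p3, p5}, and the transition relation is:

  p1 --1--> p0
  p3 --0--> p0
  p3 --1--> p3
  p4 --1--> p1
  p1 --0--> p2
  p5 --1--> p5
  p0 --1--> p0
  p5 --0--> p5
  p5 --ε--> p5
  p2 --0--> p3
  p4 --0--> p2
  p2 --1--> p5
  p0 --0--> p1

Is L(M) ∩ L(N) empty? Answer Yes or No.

No

The string 100 is accepted by both M and N.
Hence L(M) ∩ L(N) ≠ ∅.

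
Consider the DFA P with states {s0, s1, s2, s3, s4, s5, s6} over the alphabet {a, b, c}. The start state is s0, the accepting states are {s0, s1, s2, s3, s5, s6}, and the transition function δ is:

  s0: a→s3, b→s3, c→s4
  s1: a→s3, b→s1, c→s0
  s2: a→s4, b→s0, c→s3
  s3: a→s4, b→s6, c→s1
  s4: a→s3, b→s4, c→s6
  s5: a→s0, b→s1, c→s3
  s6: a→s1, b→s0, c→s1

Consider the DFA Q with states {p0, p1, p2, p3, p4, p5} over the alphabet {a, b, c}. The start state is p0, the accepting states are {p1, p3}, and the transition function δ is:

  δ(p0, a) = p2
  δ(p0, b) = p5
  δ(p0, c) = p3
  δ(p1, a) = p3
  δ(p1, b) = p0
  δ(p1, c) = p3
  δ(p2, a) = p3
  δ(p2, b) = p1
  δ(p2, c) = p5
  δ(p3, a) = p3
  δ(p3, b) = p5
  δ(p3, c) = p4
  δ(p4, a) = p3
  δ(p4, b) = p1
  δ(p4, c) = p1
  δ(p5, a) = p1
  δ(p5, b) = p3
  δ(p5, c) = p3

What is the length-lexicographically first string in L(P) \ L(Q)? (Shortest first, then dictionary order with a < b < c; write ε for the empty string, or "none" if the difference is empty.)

ε

The empty string ε is accepted by P but not by Q.
Since ε is the unique shortest string, it is the required witness.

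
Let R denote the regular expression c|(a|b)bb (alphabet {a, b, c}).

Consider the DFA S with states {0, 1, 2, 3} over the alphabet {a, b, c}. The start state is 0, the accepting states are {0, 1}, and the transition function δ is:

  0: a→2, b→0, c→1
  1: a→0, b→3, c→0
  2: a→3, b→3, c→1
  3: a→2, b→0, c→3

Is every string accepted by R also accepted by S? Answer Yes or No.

Converting the expression R to a DFA (subset construction, then merging equivalent states) gives the minimal DFA with states {r0, r1, r2, r3, r4}, start state r0, accepting states {r2} and transitions r0: a→r1, b→r1, c→r2; r1: a→r3, b→r4, c→r3; r2: a→r3, b→r3, c→r3; r3: a→r3, b→r3, c→r3; r4: a→r3, b→r2, c→r3.
Exploring the product automaton R × S from the start pair (r0, 0), following both machines on each input symbol, reaches 11 state pairs: (r0, 0), (r1, 2), (r1, 0), (r2, 1), (r3, 3), (r4, 3), (r3, 1), (r3, 2), (r4, 0), (r3, 0), (r2, 0).
R accepts in {r2} and S accepts in {0, 1}. The reachable pairs whose R-component is accepting are (r2, 1), (r2, 0); in each of them the S-component is accepting too, so the product for L(R) \ L(S) (R-component accepting, S-component rejecting) has no reachable accepting pair and the difference is empty.
Hence every string in L(R) is also in L(S).

Yes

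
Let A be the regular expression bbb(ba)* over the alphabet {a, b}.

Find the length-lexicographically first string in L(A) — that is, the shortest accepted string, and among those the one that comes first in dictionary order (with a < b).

By inspection of the expression, no string of length less than 3 matches, and bbb is the lexicographically first match of length 3.

bbb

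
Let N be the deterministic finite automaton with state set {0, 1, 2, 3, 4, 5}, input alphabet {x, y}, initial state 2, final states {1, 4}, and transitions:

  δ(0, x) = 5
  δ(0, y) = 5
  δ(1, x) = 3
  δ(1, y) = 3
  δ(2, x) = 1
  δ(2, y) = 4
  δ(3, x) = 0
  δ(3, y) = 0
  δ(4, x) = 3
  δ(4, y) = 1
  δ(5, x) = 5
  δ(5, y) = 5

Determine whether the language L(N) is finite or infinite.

The useful states (reachable from 2 and able to reach an accepting state) are {1, 2, 4}.
Restricted to these states the transition graph has no cycle, so every accepting path has bounded length and L is finite.

finite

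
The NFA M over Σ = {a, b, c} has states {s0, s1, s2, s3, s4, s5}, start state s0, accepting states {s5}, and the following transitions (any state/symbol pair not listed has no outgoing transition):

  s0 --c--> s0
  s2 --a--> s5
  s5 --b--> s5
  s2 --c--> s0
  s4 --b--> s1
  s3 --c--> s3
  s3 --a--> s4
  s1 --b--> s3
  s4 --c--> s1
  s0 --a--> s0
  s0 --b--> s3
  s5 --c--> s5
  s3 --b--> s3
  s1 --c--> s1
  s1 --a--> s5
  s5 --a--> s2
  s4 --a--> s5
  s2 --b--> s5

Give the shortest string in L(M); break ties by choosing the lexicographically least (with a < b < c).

baa

A breadth-first search from s0 reaches an accepting state first via the path s0 → s3 → s4 → s5 on input baa.
No string of length < 3 is accepted (BFS exhausts all shorter strings without reaching an accepting state), and baa is the lexicographically least accepting string of length 3.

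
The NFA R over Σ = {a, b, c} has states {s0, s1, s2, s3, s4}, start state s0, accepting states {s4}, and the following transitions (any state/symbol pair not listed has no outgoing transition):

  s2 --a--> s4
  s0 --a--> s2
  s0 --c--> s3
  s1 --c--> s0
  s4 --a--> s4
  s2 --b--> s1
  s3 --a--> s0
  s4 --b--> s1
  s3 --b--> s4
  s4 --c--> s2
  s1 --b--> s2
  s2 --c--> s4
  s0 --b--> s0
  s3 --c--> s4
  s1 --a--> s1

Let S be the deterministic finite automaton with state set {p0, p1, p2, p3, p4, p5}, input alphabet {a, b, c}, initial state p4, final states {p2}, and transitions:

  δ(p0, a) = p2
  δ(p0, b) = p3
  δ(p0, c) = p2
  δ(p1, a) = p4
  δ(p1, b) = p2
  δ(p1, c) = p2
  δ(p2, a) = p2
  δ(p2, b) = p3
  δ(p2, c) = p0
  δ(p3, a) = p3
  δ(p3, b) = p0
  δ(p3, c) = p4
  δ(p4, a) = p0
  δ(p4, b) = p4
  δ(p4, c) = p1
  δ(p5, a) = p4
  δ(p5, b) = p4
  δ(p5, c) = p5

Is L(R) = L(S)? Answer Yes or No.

Exploring the product automaton R × S from the start pair (s0, p4), following both machines on each input symbol, reaches 5 state pairs: (s0, p4), (s2, p0), (s3, p1), (s4, p2), (s1, p3).
R accepts in {s4} and S accepts in {p2}. In every reachable pair the two components are either both accepting — (s4, p2) — or both non-accepting, so no string is accepted by exactly one of the machines: L(R) \ L(S) and L(S) \ L(R) are both empty.
Hence every string is accepted by R iff it is accepted by S, and the two languages coincide.

Yes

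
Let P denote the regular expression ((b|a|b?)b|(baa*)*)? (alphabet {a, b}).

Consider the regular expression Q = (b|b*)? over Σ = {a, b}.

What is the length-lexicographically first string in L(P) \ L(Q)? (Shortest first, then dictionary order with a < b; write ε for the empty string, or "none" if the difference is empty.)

The string ab is accepted by P but not by Q.
No shorter string lies in the difference, and ab is the lexicographically first length-2 string in L(P) \ L(Q).

ab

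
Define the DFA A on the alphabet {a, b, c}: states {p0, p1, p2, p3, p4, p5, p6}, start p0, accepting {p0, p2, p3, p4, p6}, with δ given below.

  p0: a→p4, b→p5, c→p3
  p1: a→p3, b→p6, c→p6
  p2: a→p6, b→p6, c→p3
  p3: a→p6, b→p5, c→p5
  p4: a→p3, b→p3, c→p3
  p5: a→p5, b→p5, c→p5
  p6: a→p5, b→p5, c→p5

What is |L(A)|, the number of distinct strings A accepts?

The useful subgraph on states {p0, p3, p4, p6} is acyclic, so L(A) is finite; the longest accepting path visits 4 useful states, giving maximum string length 3.
Counting accepting paths from p0 by length: 1 of length 0, 2 of length 1, 4 of length 2, 3 of length 3. Total 10.

10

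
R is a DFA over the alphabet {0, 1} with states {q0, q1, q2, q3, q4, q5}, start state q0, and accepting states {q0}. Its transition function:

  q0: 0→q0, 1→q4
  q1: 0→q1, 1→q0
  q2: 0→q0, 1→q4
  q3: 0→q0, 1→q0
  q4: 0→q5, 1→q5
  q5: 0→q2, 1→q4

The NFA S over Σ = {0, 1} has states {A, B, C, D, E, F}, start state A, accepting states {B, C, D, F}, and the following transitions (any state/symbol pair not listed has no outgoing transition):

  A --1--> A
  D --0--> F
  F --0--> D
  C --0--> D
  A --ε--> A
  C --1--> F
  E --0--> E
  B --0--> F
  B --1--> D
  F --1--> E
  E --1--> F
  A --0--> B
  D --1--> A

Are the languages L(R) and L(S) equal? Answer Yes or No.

The empty string ε is accepted by R but rejected by S.
So L(R) ≠ L(S).

No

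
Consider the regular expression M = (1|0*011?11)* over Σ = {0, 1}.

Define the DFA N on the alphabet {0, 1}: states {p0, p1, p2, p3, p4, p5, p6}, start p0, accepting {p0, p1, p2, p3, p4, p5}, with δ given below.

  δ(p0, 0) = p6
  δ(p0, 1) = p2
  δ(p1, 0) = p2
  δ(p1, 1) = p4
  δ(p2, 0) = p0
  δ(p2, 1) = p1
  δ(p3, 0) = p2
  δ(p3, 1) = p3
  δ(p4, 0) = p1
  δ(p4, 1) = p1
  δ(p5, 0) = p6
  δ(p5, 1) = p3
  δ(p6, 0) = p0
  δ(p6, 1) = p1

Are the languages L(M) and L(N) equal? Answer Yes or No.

The string 00 is accepted by N but rejected by M.
So L(M) ≠ L(N).

No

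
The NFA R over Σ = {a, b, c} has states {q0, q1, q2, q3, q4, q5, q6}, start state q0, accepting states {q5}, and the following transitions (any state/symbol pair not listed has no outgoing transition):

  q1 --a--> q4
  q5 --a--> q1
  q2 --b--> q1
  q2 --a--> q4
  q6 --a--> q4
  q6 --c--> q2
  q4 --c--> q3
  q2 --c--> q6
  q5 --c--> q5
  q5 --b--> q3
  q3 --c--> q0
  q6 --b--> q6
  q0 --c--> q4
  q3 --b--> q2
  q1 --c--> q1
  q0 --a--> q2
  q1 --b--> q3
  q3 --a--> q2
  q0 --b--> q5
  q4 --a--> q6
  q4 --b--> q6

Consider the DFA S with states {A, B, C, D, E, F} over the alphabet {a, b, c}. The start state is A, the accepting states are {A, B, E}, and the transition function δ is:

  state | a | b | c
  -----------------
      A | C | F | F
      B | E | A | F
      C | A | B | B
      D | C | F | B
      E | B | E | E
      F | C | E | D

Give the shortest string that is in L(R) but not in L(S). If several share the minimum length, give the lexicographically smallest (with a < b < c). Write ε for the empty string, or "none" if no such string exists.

The string b is accepted by R but not by S.
No shorter string lies in the difference, and b is the lexicographically first length-1 string in L(R) \ L(S).

b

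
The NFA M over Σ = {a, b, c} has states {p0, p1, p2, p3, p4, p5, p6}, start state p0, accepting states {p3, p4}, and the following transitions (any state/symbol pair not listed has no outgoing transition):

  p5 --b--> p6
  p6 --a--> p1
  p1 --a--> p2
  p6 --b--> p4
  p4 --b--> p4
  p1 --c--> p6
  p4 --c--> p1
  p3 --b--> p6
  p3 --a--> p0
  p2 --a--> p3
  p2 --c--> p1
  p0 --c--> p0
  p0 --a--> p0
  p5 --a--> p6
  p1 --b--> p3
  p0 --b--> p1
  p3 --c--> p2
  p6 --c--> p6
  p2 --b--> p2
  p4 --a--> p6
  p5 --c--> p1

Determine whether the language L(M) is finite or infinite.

infinite

State p0 is reachable from the start and can reach an accepting state, and it lies on the cycle p0 → p0.
Traversing that cycle any number of times yields accepted strings of unbounded length, so the language is infinite.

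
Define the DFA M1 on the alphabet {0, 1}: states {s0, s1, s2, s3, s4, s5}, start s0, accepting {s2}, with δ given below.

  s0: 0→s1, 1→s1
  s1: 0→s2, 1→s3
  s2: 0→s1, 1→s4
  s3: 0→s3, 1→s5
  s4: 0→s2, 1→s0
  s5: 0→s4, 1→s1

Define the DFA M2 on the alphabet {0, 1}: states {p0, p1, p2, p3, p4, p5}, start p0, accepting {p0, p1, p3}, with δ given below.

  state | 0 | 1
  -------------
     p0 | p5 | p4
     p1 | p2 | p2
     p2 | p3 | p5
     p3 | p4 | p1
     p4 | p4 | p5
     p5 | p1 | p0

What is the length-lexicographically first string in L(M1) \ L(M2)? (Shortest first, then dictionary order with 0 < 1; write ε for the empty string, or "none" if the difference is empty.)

The string 10 is accepted by M1 but not by M2.
No shorter string lies in the difference, and 10 is the lexicographically first length-2 string in L(M1) \ L(M2).

10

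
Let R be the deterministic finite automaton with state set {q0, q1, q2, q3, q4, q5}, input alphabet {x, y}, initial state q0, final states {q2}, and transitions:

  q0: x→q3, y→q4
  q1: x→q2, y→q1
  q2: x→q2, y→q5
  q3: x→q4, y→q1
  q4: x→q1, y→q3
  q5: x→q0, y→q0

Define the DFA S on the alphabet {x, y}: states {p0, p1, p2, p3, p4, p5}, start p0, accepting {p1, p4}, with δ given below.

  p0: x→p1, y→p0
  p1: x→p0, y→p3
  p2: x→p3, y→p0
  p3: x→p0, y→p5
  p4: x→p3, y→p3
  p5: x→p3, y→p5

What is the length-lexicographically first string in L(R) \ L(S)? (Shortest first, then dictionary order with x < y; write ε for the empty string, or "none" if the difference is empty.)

The string xyx is accepted by R but not by S.
No shorter string lies in the difference, and xyx is the lexicographically first length-3 string in L(R) \ L(S).

xyx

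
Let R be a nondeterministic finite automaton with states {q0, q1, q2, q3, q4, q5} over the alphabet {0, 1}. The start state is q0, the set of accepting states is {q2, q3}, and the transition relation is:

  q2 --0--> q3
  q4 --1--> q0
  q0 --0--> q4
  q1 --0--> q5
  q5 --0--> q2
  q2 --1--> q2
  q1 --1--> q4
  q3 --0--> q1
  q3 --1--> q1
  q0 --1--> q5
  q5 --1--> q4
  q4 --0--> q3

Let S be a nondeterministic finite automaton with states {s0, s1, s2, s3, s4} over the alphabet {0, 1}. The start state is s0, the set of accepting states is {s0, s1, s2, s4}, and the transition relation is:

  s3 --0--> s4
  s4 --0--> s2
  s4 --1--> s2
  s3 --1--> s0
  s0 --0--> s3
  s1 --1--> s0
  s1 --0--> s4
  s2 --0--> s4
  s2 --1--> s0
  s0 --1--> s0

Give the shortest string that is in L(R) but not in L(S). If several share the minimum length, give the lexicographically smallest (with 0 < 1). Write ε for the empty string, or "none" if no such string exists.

The string 10 is accepted by R but not by S.
No shorter string lies in the difference, and 10 is the lexicographically first length-2 string in L(R) \ L(S).

10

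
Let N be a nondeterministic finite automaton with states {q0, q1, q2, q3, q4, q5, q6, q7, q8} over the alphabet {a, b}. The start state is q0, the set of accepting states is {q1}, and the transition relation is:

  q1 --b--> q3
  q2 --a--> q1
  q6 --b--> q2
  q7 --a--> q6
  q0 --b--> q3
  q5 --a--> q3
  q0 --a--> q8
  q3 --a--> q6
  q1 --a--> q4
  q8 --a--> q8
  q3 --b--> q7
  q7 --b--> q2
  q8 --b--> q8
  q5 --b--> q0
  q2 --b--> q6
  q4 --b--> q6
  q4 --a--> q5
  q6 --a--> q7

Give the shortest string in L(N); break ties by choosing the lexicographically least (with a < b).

baba

A breadth-first search from q0 reaches an accepting state first via the path q0 → q3 → q6 → q2 → q1 on input baba.
No string of length < 4 is accepted (BFS exhausts all shorter strings without reaching an accepting state), and baba is the lexicographically least accepting string of length 4.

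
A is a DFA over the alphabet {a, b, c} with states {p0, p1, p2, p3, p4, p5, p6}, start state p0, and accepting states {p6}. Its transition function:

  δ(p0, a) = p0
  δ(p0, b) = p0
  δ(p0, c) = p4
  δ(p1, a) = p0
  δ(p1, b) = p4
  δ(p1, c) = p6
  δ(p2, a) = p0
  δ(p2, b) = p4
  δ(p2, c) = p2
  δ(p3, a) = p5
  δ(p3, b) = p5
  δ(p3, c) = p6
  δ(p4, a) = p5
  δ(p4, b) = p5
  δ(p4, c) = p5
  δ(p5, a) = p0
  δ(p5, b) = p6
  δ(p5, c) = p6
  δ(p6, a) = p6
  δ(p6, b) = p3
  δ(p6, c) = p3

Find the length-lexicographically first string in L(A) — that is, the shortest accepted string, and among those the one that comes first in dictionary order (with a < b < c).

cab

A breadth-first search from p0 reaches an accepting state first via the path p0 → p4 → p5 → p6 on input cab.
No string of length < 3 is accepted (BFS exhausts all shorter strings without reaching an accepting state), and cab is the lexicographically least accepting string of length 3.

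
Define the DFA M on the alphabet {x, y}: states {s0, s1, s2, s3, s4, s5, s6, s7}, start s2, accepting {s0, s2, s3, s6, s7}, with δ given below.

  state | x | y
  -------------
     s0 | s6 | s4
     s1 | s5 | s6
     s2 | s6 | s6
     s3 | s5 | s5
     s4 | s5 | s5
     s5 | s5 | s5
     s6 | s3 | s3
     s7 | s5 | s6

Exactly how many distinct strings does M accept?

7

The useful subgraph on states {s2, s3, s6} is acyclic, so L(M) is finite; the longest accepting path visits 3 useful states, giving maximum string length 2.
Counting accepting paths from s2 by length: 1 of length 0, 2 of length 1, 4 of length 2. Total 7.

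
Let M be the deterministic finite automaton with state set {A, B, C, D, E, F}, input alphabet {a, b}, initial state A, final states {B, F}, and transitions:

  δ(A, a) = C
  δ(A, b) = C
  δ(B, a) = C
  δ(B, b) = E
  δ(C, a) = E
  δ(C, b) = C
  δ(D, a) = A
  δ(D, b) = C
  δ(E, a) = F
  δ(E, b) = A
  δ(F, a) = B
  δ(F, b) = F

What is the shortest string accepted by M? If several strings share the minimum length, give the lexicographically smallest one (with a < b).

aaa

A breadth-first search from A reaches an accepting state first via the path A → C → E → F on input aaa.
No string of length < 3 is accepted (BFS exhausts all shorter strings without reaching an accepting state), and aaa is the lexicographically least accepting string of length 3.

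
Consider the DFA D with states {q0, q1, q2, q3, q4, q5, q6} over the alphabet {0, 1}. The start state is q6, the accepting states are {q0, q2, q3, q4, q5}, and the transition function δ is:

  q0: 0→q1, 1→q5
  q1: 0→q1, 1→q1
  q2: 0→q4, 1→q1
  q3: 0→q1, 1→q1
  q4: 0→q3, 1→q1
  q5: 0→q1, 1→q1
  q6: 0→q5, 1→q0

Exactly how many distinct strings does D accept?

3

The useful subgraph on states {q0, q5, q6} is acyclic, so L(D) is finite; the longest accepting path visits 3 useful states, giving maximum string length 2.
Counting accepting paths from q6 by length: 2 of length 1, 1 of length 2. Total 3.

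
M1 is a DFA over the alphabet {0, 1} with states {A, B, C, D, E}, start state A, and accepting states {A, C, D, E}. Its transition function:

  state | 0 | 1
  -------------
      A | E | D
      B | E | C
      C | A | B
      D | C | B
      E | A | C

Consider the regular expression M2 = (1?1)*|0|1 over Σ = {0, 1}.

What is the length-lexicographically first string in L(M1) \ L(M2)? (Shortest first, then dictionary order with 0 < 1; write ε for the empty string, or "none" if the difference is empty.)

00

The string 00 is accepted by M1 but not by M2.
No shorter string lies in the difference, and 00 is the lexicographically first length-2 string in L(M1) \ L(M2).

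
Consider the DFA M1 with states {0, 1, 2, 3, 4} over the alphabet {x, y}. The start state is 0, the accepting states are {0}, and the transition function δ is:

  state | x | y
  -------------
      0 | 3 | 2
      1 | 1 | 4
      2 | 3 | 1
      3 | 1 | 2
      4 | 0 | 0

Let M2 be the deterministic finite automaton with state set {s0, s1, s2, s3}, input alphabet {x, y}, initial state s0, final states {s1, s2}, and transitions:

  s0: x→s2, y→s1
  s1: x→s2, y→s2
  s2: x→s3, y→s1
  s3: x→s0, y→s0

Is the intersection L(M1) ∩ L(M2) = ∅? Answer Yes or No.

The string xxyx is accepted by both M1 and M2.
Hence L(M1) ∩ L(M2) ≠ ∅.

No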